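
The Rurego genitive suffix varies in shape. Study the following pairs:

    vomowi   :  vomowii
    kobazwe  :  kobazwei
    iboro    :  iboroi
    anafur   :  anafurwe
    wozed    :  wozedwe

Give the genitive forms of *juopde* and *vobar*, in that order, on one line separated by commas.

juopdei, vobarwe

The suffix is conditioned by the final sound: -we when the stem ends in a consonant (*anafur*, *wozed*); -i when the stem ends in a vowel (*vomowi*, *kobazwe*, *iboro*).
Since the final sound of *juopde* is /e/ (a vowel), it takes -i, giving *juopdei*.
*vobar* — final sound /r/ (a consonant) → -we → *vobarwe*.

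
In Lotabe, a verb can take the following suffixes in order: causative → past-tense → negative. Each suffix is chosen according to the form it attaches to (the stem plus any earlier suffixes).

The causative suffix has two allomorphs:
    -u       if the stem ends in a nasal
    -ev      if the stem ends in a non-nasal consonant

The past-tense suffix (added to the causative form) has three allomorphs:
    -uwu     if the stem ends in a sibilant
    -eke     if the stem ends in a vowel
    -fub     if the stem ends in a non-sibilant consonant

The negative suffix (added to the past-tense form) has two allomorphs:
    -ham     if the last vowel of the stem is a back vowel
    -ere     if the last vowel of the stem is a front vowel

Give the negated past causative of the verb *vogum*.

*vogum*: final consonant = /m/, a nasal → -u → *vogumu*.
Since the final sound of the causative form *vogumu* is /u/ (a vowel), it takes -eke, giving *vogumueke*.
Since the last vowel of the past-tense form *vogumueke* is /e/ (a front vowel), it takes -ere, giving *vogumuekeere*.

vogumuekeere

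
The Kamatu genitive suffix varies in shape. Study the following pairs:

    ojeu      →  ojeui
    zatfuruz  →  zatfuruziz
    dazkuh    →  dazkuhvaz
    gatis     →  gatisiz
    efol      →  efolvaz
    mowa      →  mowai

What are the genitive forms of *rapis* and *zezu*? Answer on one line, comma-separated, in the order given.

rapisiz, zezui

The suffix is conditioned by the final sound: -iz when the stem ends in a sibilant (*zatfuruz*, *gatis*); -vaz when the stem ends in a non-sibilant consonant (*dazkuh*, *efol*); -i when the stem ends in a vowel (*ojeu*, *mowa*).
*rapis*: final sound = /s/, a sibilant → -iz → *rapisiz*.
*zezu* — final sound /u/ (a vowel) → -i → *zezui*.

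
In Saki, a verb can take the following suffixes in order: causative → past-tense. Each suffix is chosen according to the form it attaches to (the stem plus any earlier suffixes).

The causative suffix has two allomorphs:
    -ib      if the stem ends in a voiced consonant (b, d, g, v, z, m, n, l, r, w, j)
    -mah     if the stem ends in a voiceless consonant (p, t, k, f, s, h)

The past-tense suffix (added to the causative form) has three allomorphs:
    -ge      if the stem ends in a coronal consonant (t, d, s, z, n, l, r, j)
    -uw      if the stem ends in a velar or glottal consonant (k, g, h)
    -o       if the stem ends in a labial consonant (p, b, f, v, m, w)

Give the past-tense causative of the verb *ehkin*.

ehkinibo

*ehkin* — final consonant /n/ (voiced) → -ib → *ehkinib*.
The causative form *ehkinib* — final consonant /b/ (labial) → -o → *ehkinibo*.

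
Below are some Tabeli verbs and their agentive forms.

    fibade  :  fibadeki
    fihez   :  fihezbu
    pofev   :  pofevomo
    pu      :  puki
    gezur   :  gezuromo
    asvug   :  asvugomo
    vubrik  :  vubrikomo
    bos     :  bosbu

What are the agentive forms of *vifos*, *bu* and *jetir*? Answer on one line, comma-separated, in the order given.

The pattern is sibilance of the final sound: -bu when the stem ends in a sibilant (*fihez*, *bos*); -omo when the stem ends in a non-sibilant consonant (*pofev*, *gezur*, *asvug*, *vubrik*); -ki when the stem ends in a vowel (*fibade*, *pu*).
*vifos* — final sound /s/ (a sibilant) → -bu → *vifosbu*.
*bu* — final sound /u/ (a vowel) → -ki → *buki*.
Since the final sound of *jetir* is /r/ (a non-sibilant consonant), it takes -omo, giving *jetiromo*.

vifosbu, buki, jetiromo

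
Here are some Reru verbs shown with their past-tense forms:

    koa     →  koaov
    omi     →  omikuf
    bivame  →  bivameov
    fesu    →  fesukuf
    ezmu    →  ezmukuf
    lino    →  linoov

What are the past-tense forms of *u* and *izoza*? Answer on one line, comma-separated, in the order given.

The alternation tracks the last vowel of the stem — -kuf when the last vowel of the stem is a high vowel (*omi*, *fesu*, *ezmu*); -ov when the last vowel of the stem is a non-high vowel (*koa*, *bivame*, *lino*).
The last vowel of *u* is /u/, which is a high vowel, so the suffix is -kuf, giving *ukuf*.
*izoza*: last vowel = /a/, a non-high vowel → -ov → *izozaov*.

ukuf, izozaov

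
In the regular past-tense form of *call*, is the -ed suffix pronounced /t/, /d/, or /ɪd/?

The stem *call* ends in a voiced sound other than /d/.
The -ed suffix is realized as /ɪd/ after /t, d/; as /t/ after other voiceless consonants; and as /d/ after other voiced sounds.
So -ed on *call* is pronounced /d/.

/d/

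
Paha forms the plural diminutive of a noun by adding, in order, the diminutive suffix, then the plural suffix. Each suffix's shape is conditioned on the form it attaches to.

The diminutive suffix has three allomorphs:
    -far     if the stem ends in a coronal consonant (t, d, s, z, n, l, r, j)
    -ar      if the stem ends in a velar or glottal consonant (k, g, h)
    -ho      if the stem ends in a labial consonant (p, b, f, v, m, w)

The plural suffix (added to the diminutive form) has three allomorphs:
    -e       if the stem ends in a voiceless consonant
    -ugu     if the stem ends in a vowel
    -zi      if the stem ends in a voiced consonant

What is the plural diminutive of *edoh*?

edoharzi

*edoh* — final consonant /h/ (velar/glottal) → -ar → *edohar*.
The diminutive form *edohar*: final sound = /r/, a voiced consonant → -zi → *edoharzi*.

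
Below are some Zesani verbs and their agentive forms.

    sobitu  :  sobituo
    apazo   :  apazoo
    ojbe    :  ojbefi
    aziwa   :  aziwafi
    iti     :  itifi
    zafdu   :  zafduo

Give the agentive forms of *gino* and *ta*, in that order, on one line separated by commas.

ginoo, tafi

The alternation tracks the last vowel of the stem — -o when the last vowel of the stem is a rounded vowel (*sobitu*, *apazo*, *zafdu*); -fi when the last vowel of the stem is an unrounded vowel (*ojbe*, *aziwa*, *iti*).
The last vowel of *gino* is /o/, which is a rounded vowel, so the suffix is -o, giving *ginoo*.
*ta* — last vowel /a/ (an unrounded vowel) → -fi → *tafi*.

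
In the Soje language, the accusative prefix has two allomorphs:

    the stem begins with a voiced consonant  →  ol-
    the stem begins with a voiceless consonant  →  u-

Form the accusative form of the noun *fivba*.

ufivba

The first consonant of *fivba* is /f/, which is voiceless, so the prefix is u-, giving *ufivba*.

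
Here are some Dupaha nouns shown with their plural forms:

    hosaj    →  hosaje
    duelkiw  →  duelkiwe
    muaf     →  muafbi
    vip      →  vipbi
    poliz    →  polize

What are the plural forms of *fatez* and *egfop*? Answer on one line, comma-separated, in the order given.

Looking at the final consonant of each stem: -bi when the stem ends in a voiceless consonant (*muaf*, *vip*); -e when the stem ends in a voiced consonant (*hosaj*, *duelkiw*, *poliz*).
Since the final consonant of *fatez* is /z/ (voiced), it takes -e, giving *fateze*.
The final consonant of *egfop* is /p/, which is voiceless, so the suffix is -bi, giving *egfopbi*.

fateze, egfopbi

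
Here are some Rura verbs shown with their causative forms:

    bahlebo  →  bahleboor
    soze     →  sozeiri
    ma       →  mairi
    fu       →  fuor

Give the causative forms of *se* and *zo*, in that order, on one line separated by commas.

The alternation tracks the last vowel of the stem — -or when the last vowel of the stem is a rounded vowel (*bahlebo*, *fu*); -iri when the last vowel of the stem is an unrounded vowel (*soze*, *ma*).
Since the last vowel of *se* is /e/ (an unrounded vowel), it takes -iri, giving *seiri*.
Since the last vowel of *zo* is /o/ (a rounded vowel), it takes -or, giving *zoor*.

seiri, zoor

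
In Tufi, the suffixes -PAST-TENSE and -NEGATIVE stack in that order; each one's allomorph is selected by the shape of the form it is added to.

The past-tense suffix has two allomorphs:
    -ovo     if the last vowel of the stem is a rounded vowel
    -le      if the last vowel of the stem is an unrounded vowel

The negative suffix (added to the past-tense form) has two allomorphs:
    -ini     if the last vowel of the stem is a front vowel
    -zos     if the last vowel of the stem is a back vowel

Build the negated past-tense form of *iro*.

iroovozos

*iro* — last vowel /o/ (a rounded vowel) → -ovo → *iroovo*.
The past-tense form *iroovo*: last vowel = /o/, a back vowel → -zos → *iroovozos*.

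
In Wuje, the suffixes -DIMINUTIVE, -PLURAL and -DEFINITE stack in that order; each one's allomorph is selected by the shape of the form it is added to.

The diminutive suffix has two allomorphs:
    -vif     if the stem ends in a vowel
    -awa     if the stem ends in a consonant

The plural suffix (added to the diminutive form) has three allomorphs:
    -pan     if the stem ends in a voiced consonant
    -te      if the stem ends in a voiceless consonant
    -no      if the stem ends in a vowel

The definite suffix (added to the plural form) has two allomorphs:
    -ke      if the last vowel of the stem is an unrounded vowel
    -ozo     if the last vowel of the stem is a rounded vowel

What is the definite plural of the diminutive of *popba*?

popbavifteke

The final sound of *popba* is /a/, which is a vowel, so the diminutive suffix is -vif, giving *popbavif*.
Since the final sound of the diminutive form *popbavif* is /f/ (a voiceless consonant), it takes -te, giving *popbavifte*.
Since the last vowel of the plural form *popbavifte* is /e/ (an unrounded vowel), it takes -ke, giving *popbavifteke*.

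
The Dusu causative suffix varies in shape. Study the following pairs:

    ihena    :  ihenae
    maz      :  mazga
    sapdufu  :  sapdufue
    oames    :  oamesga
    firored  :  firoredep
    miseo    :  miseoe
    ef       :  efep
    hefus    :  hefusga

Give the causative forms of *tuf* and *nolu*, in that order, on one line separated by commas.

tufep, nolue

The pattern is sibilance of the final sound: -ga when the stem ends in a sibilant (*maz*, *oames*, *hefus*); -ep when the stem ends in a non-sibilant consonant (*firored*, *ef*); -e when the stem ends in a vowel (*ihena*, *sapdufu*, *miseo*).
Since the final sound of *tuf* is /f/ (a non-sibilant consonant), it takes -ep, giving *tufep*.
The final sound of *nolu* is /u/, which is a vowel, so the suffix is -e, giving *nolue*.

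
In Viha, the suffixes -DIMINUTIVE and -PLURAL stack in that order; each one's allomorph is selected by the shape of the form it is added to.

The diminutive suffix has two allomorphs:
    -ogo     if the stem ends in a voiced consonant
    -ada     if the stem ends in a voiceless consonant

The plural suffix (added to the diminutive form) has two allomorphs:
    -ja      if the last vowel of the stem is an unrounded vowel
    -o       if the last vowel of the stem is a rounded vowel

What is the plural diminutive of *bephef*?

*bephef*: final consonant = /f/, voiceless → -ada → *bephefada*.
The last vowel of the diminutive form *bephefada* is /a/, which is an unrounded vowel, so the plural suffix is -ja, giving *bephefadaja*.

bephefadaja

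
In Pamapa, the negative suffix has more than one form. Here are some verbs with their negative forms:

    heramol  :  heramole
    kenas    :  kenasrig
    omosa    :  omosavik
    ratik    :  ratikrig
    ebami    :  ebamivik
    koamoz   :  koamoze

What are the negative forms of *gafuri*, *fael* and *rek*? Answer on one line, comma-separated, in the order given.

Looking at the final sound of each stem: -rig when the stem ends in a voiceless consonant (*kenas*, *ratik*); -e when the stem ends in a voiced consonant (*heramol*, *koamoz*); -vik when the stem ends in a vowel (*omosa*, *ebami*).
The final sound of *gafuri* is /i/, which is a vowel, so the suffix is -vik, giving *gafurivik*.
*fael*: final sound = /l/, a voiced consonant → -e → *faele*.
*rek*: final sound = /k/, a voiceless consonant → -rig → *rekrig*.

gafurivik, faele, rekrig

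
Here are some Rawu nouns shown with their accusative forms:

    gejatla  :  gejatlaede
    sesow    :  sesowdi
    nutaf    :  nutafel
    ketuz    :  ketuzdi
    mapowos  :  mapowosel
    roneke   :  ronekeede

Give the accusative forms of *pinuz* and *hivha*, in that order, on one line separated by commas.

The pattern is voicing of the final sound: -el when the stem ends in a voiceless consonant (*nutaf*, *mapowos*); -di when the stem ends in a voiced consonant (*sesow*, *ketuz*); -ede when the stem ends in a vowel (*gejatla*, *roneke*).
*pinuz* — final sound /z/ (a voiced consonant) → -di → *pinuzdi*.
Since the final sound of *hivha* is /a/ (a vowel), it takes -ede, giving *hivhaede*.

pinuzdi, hivhaede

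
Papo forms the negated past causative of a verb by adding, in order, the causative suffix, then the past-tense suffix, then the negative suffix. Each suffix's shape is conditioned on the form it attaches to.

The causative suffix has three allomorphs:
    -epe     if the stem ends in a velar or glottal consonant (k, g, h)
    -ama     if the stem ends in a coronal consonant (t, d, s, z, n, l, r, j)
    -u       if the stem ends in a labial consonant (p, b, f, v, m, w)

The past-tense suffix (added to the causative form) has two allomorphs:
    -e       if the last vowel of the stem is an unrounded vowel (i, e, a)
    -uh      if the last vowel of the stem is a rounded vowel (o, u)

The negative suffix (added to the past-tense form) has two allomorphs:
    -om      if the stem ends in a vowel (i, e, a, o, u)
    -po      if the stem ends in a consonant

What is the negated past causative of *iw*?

iwuuhpo

*iw* — final consonant /w/ (labial) → -u → *iwu*.
The causative form *iwu* — last vowel /u/ (a rounded vowel) → -uh → *iwuuh*.
The past-tense form *iwuuh*: final sound = /h/, a consonant → -po → *iwuuhpo*.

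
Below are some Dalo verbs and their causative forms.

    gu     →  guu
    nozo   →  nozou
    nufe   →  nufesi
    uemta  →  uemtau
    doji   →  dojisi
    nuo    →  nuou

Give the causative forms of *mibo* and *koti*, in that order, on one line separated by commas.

mibou, kotisi

The alternation tracks the last vowel of the stem — -si when the last vowel of the stem is a front vowel (*nufe*, *doji*); -u when the last vowel of the stem is a back vowel (*gu*, *nozo*, *uemta*, *nuo*).
Since the last vowel of *mibo* is /o/ (a back vowel), it takes -u, giving *mibou*.
Since the last vowel of *koti* is /i/ (a front vowel), it takes -si, giving *kotisi*.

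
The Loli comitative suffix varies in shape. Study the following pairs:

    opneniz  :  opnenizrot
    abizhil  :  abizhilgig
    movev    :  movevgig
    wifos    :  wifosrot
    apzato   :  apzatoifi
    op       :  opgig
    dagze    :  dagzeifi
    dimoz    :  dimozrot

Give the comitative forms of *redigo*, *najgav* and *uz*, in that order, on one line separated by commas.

The alternation tracks the final sound of the stem — -rot when the stem ends in a sibilant (*opneniz*, *wifos*, *dimoz*); -gig when the stem ends in a non-sibilant consonant (*abizhil*, *movev*, *op*); -ifi when the stem ends in a vowel (*apzato*, *dagze*).
*redigo* — final sound /o/ (a vowel) → -ifi → *redigoifi*.
*najgav*: final sound = /v/, a non-sibilant consonant → -gig → *najgavgig*.
The final sound of *uz* is /z/, which is a sibilant, so the suffix is -rot, giving *uzrot*.

redigoifi, najgavgig, uzrot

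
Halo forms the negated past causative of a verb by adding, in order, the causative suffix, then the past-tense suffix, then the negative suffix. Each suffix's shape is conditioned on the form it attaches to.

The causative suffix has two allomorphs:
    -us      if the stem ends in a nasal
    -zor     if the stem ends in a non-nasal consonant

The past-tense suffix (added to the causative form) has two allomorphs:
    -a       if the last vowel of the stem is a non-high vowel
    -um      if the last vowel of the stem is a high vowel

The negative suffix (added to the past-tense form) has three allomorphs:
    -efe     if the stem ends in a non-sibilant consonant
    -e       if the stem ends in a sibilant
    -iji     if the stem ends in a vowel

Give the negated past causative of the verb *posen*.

posenusumefe

The final consonant of *posen* is /n/, which is a nasal, so the causative suffix is -us, giving *posenus*.
The causative form *posenus* — last vowel /u/ (a high vowel) → -um → *posenusum*.
Since the final sound of the past-tense form *posenusum* is /m/ (a non-sibilant consonant), it takes -efe, giving *posenusumefe*.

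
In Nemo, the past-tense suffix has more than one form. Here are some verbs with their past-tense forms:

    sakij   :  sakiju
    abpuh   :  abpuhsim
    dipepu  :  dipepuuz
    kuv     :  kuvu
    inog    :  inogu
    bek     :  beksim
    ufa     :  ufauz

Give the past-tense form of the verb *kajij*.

kajiju

The pattern is voicing of the final sound: -sim when the stem ends in a voiceless consonant (*abpuh*, *bek*); -u when the stem ends in a voiced consonant (*sakij*, *kuv*, *inog*); -uz when the stem ends in a vowel (*dipepu*, *ufa*).
The final sound of *kajij* is /j/, which is a voiced consonant, so the suffix is -u, giving *kajiju*.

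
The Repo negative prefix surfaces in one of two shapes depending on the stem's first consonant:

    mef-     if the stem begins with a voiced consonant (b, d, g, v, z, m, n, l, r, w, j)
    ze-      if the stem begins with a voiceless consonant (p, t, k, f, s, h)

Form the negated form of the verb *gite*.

*gite* — first consonant /g/ (voiced) → mef- → *mefgite*.

mefgite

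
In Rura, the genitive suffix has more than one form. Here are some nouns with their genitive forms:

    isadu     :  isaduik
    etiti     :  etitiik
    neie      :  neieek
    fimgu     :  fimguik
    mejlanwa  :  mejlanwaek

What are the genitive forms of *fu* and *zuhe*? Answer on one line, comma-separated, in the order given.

The pattern is height harmony: -ik when the last vowel of the stem is a high vowel (*isadu*, *etiti*, *fimgu*); -ek when the last vowel of the stem is a non-high vowel (*neie*, *mejlanwa*).
Since the last vowel of *fu* is /u/ (a high vowel), it takes -ik, giving *fuik*.
Since the last vowel of *zuhe* is /e/ (a non-high vowel), it takes -ek, giving *zuheek*.

fuik, zuheek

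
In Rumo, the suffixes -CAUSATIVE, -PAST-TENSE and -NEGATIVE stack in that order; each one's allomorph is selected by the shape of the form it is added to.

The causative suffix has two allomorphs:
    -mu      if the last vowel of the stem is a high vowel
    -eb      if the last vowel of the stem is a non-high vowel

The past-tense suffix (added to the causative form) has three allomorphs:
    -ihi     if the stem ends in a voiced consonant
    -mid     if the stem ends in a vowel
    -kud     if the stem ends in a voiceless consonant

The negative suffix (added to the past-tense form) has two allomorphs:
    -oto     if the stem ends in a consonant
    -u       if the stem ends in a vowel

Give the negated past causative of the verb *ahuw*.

ahuwmumidoto

*ahuw* — last vowel /u/ (a high vowel) → -mu → *ahuwmu*.
The causative form *ahuwmu* — final sound /u/ (a vowel) → -mid → *ahuwmumid*.
The final sound of the past-tense form *ahuwmumid* is /d/, which is a consonant, so the negative suffix is -oto, giving *ahuwmumidoto*.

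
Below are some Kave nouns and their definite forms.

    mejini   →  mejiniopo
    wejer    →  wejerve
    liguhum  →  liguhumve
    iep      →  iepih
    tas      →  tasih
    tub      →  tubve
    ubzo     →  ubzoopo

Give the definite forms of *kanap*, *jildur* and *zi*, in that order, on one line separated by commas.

The suffix is conditioned by the final sound: -ih when the stem ends in a voiceless consonant (*iep*, *tas*); -ve when the stem ends in a voiced consonant (*wejer*, *liguhum*, *tub*); -opo when the stem ends in a vowel (*mejini*, *ubzo*).
*kanap*: final sound = /p/, a voiceless consonant → -ih → *kanapih*.
*jildur* — final sound /r/ (a voiced consonant) → -ve → *jildurve*.
*zi*: final sound = /i/, a vowel → -opo → *ziopo*.

kanapih, jildurve, ziopo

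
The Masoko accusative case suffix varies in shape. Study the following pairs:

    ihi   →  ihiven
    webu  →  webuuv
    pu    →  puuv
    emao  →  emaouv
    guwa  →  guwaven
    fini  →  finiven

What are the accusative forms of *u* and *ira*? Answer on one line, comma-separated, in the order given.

uuv, iraven

The suffix is conditioned by the last vowel: -uv when the last vowel of the stem is a rounded vowel (*webu*, *pu*, *emao*); -ven when the last vowel of the stem is an unrounded vowel (*ihi*, *guwa*, *fini*).
*u*: last vowel = /u/, a rounded vowel → -uv → *uuv*.
*ira*: last vowel = /a/, an unrounded vowel → -ven → *iraven*.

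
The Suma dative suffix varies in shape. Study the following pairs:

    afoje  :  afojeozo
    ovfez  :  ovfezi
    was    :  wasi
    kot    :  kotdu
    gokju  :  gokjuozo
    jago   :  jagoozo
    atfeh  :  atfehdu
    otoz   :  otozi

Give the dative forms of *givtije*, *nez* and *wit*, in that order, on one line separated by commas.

givtijeozo, nezi, witdu

Looking at the final sound of each stem: -i when the stem ends in a sibilant (*ovfez*, *was*, *otoz*); -du when the stem ends in a non-sibilant consonant (*kot*, *atfeh*); -ozo when the stem ends in a vowel (*afoje*, *gokju*, *jago*).
Since the final sound of *givtije* is /e/ (a vowel), it takes -ozo, giving *givtijeozo*.
Since the final sound of *nez* is /z/ (a sibilant), it takes -i, giving *nezi*.
The final sound of *wit* is /t/, which is a non-sibilant consonant, so the suffix is -du, giving *witdu*.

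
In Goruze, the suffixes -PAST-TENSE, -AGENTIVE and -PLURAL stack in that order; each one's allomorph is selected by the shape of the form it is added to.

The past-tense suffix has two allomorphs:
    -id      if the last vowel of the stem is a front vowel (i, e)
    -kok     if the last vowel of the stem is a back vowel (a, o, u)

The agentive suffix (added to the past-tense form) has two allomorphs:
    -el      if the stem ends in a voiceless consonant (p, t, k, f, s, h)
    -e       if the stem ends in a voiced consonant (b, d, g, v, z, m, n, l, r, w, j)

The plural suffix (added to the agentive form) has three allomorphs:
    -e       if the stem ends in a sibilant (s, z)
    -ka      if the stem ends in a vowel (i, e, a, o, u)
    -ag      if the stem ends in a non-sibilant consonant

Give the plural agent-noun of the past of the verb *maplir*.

maplirideka

Since the last vowel of *maplir* is /i/ (a front vowel), it takes -id, giving *maplirid*.
The past-tense form *maplirid* — final consonant /d/ (voiced) → -e → *mapliride*.
The agentive form *mapliride*: final sound = /e/, a vowel → -ka → *maplirideka*.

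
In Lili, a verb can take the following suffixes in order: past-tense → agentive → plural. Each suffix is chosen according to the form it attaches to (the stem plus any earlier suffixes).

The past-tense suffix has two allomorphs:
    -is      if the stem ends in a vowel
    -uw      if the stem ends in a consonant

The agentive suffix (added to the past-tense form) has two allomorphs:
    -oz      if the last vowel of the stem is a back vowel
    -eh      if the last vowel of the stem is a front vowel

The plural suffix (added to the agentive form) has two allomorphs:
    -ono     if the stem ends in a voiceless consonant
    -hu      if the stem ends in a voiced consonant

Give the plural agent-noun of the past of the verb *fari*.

Since the final sound of *fari* is /i/ (a vowel), it takes -is, giving *fariis*.
The last vowel of the past-tense form *fariis* is /i/, which is a front vowel, so the agentive suffix is -eh, giving *fariiseh*.
The agentive form *fariiseh*: final consonant = /h/, voiceless → -ono → *fariisehono*.

fariisehono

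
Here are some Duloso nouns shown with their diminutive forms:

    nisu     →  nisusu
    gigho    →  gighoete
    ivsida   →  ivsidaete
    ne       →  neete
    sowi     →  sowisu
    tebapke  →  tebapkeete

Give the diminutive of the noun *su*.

The pattern is height harmony: -su when the last vowel of the stem is a high vowel (*nisu*, *sowi*); -ete when the last vowel of the stem is a non-high vowel (*gigho*, *ivsida*, *ne*, *tebapke*).
*su* — last vowel /u/ (a high vowel) → -su → *susu*.

susu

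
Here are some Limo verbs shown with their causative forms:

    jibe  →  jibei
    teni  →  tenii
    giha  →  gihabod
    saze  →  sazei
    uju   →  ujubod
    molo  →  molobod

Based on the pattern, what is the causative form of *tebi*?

The suffix is conditioned by the last vowel: -i when the last vowel of the stem is a front vowel (*jibe*, *teni*, *saze*); -bod when the last vowel of the stem is a back vowel (*giha*, *uju*, *molo*).
*tebi* — last vowel /i/ (a front vowel) → -i → *tebii*.

tebii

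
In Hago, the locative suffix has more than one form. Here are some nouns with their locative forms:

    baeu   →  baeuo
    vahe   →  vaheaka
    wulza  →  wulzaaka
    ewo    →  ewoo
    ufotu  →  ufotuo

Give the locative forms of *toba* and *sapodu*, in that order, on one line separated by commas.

The alternation tracks the last vowel of the stem — -o when the last vowel of the stem is a rounded vowel (*baeu*, *ewo*, *ufotu*); -aka when the last vowel of the stem is an unrounded vowel (*vahe*, *wulza*).
*toba*: last vowel = /a/, an unrounded vowel → -aka → *tobaaka*.
*sapodu*: last vowel = /u/, a rounded vowel → -o → *sapoduo*.

tobaaka, sapoduo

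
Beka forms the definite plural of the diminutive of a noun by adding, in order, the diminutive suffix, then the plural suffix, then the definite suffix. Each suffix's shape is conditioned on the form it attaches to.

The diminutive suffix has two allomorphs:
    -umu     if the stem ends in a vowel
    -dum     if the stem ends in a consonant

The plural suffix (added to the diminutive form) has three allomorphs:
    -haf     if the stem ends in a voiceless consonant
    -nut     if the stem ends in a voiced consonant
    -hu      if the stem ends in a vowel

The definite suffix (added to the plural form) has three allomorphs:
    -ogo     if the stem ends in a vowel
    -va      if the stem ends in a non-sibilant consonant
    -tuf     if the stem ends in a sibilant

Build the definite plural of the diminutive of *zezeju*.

*zezeju* — final sound /u/ (a vowel) → -umu → *zezejuumu*.
The diminutive form *zezejuumu*: final sound = /u/, a vowel → -hu → *zezejuumuhu*.
The plural form *zezejuumuhu*: final sound = /u/, a vowel → -ogo → *zezejuumuhuogo*.

zezejuumuhuogo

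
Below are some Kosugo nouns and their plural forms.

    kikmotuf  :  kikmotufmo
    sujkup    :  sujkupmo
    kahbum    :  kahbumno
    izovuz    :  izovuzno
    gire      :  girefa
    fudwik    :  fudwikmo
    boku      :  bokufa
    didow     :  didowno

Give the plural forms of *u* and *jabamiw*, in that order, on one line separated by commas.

ufa, jabamiwno

The pattern is voicing of the final sound: -mo when the stem ends in a voiceless consonant (*kikmotuf*, *sujkup*, *fudwik*); -no when the stem ends in a voiced consonant (*kahbum*, *izovuz*, *didow*); -fa when the stem ends in a vowel (*gire*, *boku*).
*u* — final sound /u/ (a vowel) → -fa → *ufa*.
Since the final sound of *jabamiw* is /w/ (a voiced consonant), it takes -no, giving *jabamiwno*.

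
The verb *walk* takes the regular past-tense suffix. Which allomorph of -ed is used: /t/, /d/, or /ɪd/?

The stem *walk* ends in a voiceless consonant other than /t/.
The -ed suffix is realized as /ɪd/ after /t, d/; as /t/ after other voiceless consonants; and as /d/ after other voiced sounds.
So -ed on *walk* is pronounced /t/.

/t/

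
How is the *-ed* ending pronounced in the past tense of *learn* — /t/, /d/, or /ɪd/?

/d/

The stem *learn* ends in a voiced sound other than /d/.
The -ed suffix is realized as /ɪd/ after /t, d/; as /t/ after other voiceless consonants; and as /d/ after other voiced sounds.
So -ed on *learn* is pronounced /d/.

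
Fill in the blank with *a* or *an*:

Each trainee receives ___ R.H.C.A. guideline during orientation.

The indefinite article is chosen by the initial *sound* of the following word, not its spelling.
The initialism *R.H.C.A.* is read letter by letter; the first letter, R, is pronounced /ɑr/, which begins with a vowel sound.
So the article is *an*: Each trainee receives an R.H.C.A. guideline during orientation.

an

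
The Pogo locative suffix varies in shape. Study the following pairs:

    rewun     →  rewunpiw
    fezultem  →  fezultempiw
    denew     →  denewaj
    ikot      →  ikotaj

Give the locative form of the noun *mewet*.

The suffix is conditioned by the final consonant: -piw when the stem ends in a nasal (*rewun*, *fezultem*); -aj when the stem ends in a non-nasal consonant (*denew*, *ikot*).
*mewet*: final consonant = /t/, non-nasal → -aj → *mewetaj*.

mewetaj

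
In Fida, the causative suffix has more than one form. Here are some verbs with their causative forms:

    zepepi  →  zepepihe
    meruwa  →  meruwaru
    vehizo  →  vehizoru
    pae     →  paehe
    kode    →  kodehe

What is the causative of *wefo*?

Looking at the last vowel of each stem: -he when the last vowel of the stem is a front vowel (*zepepi*, *pae*, *kode*); -ru when the last vowel of the stem is a back vowel (*meruwa*, *vehizo*).
*wefo* — last vowel /o/ (a back vowel) → -ru → *weforu*.

weforu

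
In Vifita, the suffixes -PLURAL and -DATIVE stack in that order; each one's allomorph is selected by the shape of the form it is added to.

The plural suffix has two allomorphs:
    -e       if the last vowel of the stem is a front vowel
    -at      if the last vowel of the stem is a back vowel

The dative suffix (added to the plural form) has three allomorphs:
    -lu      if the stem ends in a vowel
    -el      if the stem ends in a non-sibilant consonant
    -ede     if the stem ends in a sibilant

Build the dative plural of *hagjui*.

*hagjui*: last vowel = /i/, a front vowel → -e → *hagjuie*.
The plural form *hagjuie*: final sound = /e/, a vowel → -lu → *hagjuielu*.

hagjuielu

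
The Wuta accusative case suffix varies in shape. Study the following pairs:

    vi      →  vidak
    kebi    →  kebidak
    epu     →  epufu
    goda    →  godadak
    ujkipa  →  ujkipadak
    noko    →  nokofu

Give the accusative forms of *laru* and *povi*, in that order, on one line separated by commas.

larufu, povidak

Looking at the last vowel of each stem: -fu when the last vowel of the stem is a rounded vowel (*epu*, *noko*); -dak when the last vowel of the stem is an unrounded vowel (*vi*, *kebi*, *goda*, *ujkipa*).
Since the last vowel of *laru* is /u/ (a rounded vowel), it takes -fu, giving *larufu*.
The last vowel of *povi* is /i/, which is an unrounded vowel, so the suffix is -dak, giving *povidak*.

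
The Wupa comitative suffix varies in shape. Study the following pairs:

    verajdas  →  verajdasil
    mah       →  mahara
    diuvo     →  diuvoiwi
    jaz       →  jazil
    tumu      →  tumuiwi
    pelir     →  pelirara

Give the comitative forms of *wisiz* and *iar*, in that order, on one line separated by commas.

wisizil, iarara

The suffix is conditioned by the final sound: -il when the stem ends in a sibilant (*verajdas*, *jaz*); -ara when the stem ends in a non-sibilant consonant (*mah*, *pelir*); -iwi when the stem ends in a vowel (*diuvo*, *tumu*).
The final sound of *wisiz* is /z/, which is a sibilant, so the suffix is -il, giving *wisizil*.
*iar* — final sound /r/ (a non-sibilant consonant) → -ara → *iarara*.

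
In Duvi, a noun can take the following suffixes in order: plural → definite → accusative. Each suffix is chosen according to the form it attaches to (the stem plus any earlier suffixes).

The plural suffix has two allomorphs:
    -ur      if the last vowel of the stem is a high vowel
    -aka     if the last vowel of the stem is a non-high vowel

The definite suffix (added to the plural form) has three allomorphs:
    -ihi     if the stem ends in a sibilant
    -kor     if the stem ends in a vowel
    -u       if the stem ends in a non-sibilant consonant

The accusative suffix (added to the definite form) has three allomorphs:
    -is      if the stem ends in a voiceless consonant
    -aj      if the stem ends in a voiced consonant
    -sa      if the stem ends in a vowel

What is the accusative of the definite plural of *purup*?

The last vowel of *purup* is /u/, which is a high vowel, so the plural suffix is -ur, giving *purupur*.
The plural form *purupur*: final sound = /r/, a non-sibilant consonant → -u → *purupuru*.
The definite form *purupuru* — final sound /u/ (a vowel) → -sa → *purupurusa*.

purupurusa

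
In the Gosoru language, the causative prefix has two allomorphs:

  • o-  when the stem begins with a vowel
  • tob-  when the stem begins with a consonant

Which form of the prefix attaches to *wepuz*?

The first sound of *wepuz* is /w/, which is a consonant, so the prefix is tob-.

tob-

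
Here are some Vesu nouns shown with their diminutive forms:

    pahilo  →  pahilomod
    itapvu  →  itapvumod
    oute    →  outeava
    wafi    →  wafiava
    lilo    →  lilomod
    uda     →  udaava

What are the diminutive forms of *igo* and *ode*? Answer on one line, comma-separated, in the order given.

igomod, odeava

The pattern is rounding harmony: -mod when the last vowel of the stem is a rounded vowel (*pahilo*, *itapvu*, *lilo*); -ava when the last vowel of the stem is an unrounded vowel (*oute*, *wafi*, *uda*).
*igo*: last vowel = /o/, a rounded vowel → -mod → *igomod*.
Since the last vowel of *ode* is /e/ (an unrounded vowel), it takes -ava, giving *odeava*.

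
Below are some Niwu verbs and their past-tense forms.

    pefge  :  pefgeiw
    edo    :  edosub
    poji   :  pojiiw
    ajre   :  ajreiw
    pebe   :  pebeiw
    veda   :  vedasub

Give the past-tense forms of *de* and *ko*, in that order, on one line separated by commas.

deiw, kosub

The alternation tracks the last vowel of the stem — -iw when the last vowel of the stem is a front vowel (*pefge*, *poji*, *ajre*, *pebe*); -sub when the last vowel of the stem is a back vowel (*edo*, *veda*).
*de* — last vowel /e/ (a front vowel) → -iw → *deiw*.
*ko* — last vowel /o/ (a back vowel) → -sub → *kosub*.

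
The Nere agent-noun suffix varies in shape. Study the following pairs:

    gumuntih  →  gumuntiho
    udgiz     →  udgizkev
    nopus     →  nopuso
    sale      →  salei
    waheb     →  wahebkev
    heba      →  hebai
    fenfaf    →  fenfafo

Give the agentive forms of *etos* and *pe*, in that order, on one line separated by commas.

etoso, pei

The suffix is conditioned by the final sound: -o when the stem ends in a voiceless consonant (*gumuntih*, *nopus*, *fenfaf*); -kev when the stem ends in a voiced consonant (*udgiz*, *waheb*); -i when the stem ends in a vowel (*sale*, *heba*).
*etos* — final sound /s/ (a voiceless consonant) → -o → *etoso*.
The final sound of *pe* is /e/, which is a vowel, so the suffix is -i, giving *pei*.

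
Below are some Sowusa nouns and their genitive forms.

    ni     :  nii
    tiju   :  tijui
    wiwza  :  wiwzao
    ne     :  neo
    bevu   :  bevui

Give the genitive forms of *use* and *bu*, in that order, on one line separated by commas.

The suffix is conditioned by the last vowel: -i when the last vowel of the stem is a high vowel (*ni*, *tiju*, *bevu*); -o when the last vowel of the stem is a non-high vowel (*wiwza*, *ne*).
The last vowel of *use* is /e/, which is a non-high vowel, so the suffix is -o, giving *useo*.
The last vowel of *bu* is /u/, which is a high vowel, so the suffix is -i, giving *bui*.

useo, bui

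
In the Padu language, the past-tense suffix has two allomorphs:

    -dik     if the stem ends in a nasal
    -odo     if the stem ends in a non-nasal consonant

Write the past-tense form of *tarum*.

Since the final consonant of *tarum* is /m/ (a nasal), it takes -dik, giving *tarumdik*.

tarumdik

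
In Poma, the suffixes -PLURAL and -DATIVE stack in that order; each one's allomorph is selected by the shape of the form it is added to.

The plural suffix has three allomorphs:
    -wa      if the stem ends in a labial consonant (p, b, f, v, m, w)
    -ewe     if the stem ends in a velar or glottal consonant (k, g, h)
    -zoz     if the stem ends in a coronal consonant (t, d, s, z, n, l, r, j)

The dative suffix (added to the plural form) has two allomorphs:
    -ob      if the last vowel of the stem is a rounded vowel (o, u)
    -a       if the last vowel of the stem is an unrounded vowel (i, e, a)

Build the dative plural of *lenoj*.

Since the final consonant of *lenoj* is /j/ (coronal), it takes -zoz, giving *lenojzoz*.
The plural form *lenojzoz*: last vowel = /o/, a rounded vowel → -ob → *lenojzozob*.

lenojzozob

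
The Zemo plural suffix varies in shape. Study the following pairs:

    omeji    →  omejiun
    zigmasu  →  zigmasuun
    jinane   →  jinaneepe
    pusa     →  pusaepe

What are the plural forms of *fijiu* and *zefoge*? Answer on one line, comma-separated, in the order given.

fijiuun, zefogeepe

The suffix is conditioned by the last vowel: -un when the last vowel of the stem is a high vowel (*omeji*, *zigmasu*); -epe when the last vowel of the stem is a non-high vowel (*jinane*, *pusa*).
The last vowel of *fijiu* is /u/, which is a high vowel, so the suffix is -un, giving *fijiuun*.
The last vowel of *zefoge* is /e/, which is a non-high vowel, so the suffix is -epe, giving *zefogeepe*.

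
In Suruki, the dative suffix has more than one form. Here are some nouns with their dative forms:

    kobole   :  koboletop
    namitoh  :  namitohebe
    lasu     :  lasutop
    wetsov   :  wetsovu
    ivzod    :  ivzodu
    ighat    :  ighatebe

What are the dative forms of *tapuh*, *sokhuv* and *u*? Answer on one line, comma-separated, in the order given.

The suffix is conditioned by the final sound: -ebe when the stem ends in a voiceless consonant (*namitoh*, *ighat*); -u when the stem ends in a voiced consonant (*wetsov*, *ivzod*); -top when the stem ends in a vowel (*kobole*, *lasu*).
The final sound of *tapuh* is /h/, which is a voiceless consonant, so the suffix is -ebe, giving *tapuhebe*.
*sokhuv*: final sound = /v/, a voiced consonant → -u → *sokhuvu*.
*u*: final sound = /u/, a vowel → -top → *utop*.

tapuhebe, sokhuvu, utop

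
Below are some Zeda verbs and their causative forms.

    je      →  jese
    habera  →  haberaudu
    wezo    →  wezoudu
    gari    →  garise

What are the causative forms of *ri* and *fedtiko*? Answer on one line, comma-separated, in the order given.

Looking at the last vowel of each stem: -se when the last vowel of the stem is a front vowel (*je*, *gari*); -udu when the last vowel of the stem is a back vowel (*habera*, *wezo*).
The last vowel of *ri* is /i/, which is a front vowel, so the suffix is -se, giving *rise*.
Since the last vowel of *fedtiko* is /o/ (a back vowel), it takes -udu, giving *fedtikoudu*.

rise, fedtikoudu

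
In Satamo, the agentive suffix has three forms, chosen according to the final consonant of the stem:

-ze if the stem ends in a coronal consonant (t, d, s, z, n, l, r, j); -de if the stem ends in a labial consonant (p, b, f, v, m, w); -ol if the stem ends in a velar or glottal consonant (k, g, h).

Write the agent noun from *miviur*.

miviurze

*miviur* — final consonant /r/ (coronal) → -ze → *miviurze*.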